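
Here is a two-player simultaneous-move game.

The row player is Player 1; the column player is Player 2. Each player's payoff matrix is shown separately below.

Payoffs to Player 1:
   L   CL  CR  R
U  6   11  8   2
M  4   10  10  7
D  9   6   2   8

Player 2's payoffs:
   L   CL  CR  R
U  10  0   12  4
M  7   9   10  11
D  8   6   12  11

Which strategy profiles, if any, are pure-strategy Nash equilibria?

This game has no pure Nash equilibrium.

For each player, find the best response to each opponent profile; mutual best responses are the pure NE.
Player 1 against L: payoffs 6, 4, 9 → best response D.
Player 1 against CL: payoffs 11, 10, 6 → best response U.
Player 1 against CR: payoffs 8, 10, 2 → best response M.
Player 1 against R: payoffs 2, 7, 8 → best response D.
Player 2 against U: payoffs 10, 0, 12, 4 → best response CR.
Player 2 against M: payoffs 7, 9, 10, 11 → best response R.
Player 2 against D: payoffs 8, 6, 12, 11 → best response CR.
No profile is a mutual best response for all players.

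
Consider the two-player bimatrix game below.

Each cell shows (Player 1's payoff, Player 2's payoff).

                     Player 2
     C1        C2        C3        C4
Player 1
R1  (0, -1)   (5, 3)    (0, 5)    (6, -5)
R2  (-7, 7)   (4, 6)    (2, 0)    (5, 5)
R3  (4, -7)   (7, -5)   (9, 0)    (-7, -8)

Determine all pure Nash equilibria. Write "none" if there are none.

(R3, C3)

(R1, C1): Player 1 can switch to R3 (0 → 4). Not NE.
(R1, C2): Player 1 can switch to R3 (5 → 7). Not NE.
(R1, C3): Player 1 can switch to R2 (0 → 2). Not NE.
(R1, C4): Player 2 can switch to C1 (-5 → -1). Not NE.
(R2, C1): Player 1 can switch to R1 (-7 → 0). Not NE.
(R2, C2): Player 1 can switch to R1 (4 → 5). Not NE.
(R2, C3): Player 1 can switch to R3 (2 → 9). Not NE.
(R2, C4): Player 1 can switch to R1 (5 → 6). Not NE.
(R3, C1): Player 2 can switch to C2 (-7 → -5). Not NE.
(R3, C2): Player 2 can switch to C3 (-5 → 0). Not NE.
(R3, C3): Player 1 gets 9, best alternative 2; Player 2 gets 0, best alternative -5. No profitable deviation — NE.
(The remaining 1 profile has a profitable deviation by the same check.)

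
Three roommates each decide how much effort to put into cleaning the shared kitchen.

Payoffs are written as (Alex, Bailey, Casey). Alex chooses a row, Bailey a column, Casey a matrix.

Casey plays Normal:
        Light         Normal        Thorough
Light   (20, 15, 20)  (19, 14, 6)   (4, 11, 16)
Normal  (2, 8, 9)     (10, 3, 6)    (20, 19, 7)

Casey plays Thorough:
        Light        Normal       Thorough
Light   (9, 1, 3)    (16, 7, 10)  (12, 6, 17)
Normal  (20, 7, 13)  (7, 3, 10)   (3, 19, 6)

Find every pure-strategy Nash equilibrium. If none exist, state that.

(Light, Light, Normal): Alex gets 20, best alternative 2; Bailey gets 15, best alternative 14; Casey gets 20, best alternative 3. No profitable deviation — NE.
(Light, Light, Thorough): Alex can switch to Normal (9 → 20). Not NE.
(Light, Normal, Normal): Bailey can switch to Light (14 → 15). Not NE.
(Light, Normal, Thorough): Alex gets 16, best alternative 7; Bailey gets 7, best alternative 6; Casey gets 10, best alternative 6. No profitable deviation — NE.
(Light, Thorough, Normal): Alex can switch to Normal (4 → 20). Not NE.
(Light, Thorough, Thorough): Bailey can switch to Normal (6 → 7). Not NE.
(Normal, Light, Normal): Alex can switch to Light (2 → 20). Not NE.
(Normal, Light, Thorough): Bailey can switch to Thorough (7 → 19). Not NE.
(Normal, Thorough, Normal): Alex gets 20, best alternative 4; Bailey gets 19, best alternative 8; Casey gets 7, best alternative 6. No profitable deviation — NE.
(The remaining 3 profiles each have a profitable deviation by the same check.)

(Light, Light, Normal), (Light, Normal, Thorough), (Normal, Thorough, Normal)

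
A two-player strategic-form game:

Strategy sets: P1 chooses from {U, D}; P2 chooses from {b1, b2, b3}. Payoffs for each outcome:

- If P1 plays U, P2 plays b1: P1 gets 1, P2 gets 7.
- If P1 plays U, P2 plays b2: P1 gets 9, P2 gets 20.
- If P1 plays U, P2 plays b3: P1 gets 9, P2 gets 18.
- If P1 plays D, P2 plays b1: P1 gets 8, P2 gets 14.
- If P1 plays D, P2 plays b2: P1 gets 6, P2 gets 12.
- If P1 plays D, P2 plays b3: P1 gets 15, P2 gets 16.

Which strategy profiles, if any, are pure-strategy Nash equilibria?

(U, b1): P1 can switch to D (1 → 8). Not NE.
(U, b2): P1 gets 9, best alternative 6; P2 gets 20, best alternative 18. No profitable deviation — NE.
(U, b3): P1 can switch to D (9 → 15). Not NE.
(D, b1): P2 can switch to b3 (14 → 16). Not NE.
(D, b2): P1 can switch to U (6 → 9). Not NE.
(D, b3): P1 gets 15, best alternative 9; P2 gets 16, best alternative 14. No profitable deviation — NE.

The pure Nash equilibria are (U, b2), (D, b3).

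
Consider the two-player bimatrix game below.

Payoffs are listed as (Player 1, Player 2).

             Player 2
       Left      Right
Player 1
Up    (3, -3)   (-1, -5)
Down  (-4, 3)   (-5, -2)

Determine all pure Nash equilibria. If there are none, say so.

Player 1 against Left: payoffs 3, -4 → best response Up.
Player 1 against Right: payoffs -1, -5 → best response Up.
Player 2 against Up: payoffs -3, -5 → best response Left.
Player 2 against Down: payoffs 3, -2 → best response Left.
Mutual best responses: (Up, Left).

(Up, Left)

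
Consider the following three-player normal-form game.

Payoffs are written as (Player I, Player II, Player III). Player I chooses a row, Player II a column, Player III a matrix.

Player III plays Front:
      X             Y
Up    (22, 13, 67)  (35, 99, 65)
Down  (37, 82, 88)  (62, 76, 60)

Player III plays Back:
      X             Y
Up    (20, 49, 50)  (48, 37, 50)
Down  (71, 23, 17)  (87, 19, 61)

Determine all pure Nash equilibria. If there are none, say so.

Player I against (X, Front): payoffs 22, 37 → best response Down.
Player I against (X, Back): payoffs 20, 71 → best response Down.
Player I against (Y, Front): payoffs 35, 62 → best response Down.
Player I against (Y, Back): payoffs 48, 87 → best response Down.
Player II against (Up, Front): payoffs 13, 99 → best response Y.
Player II against (Up, Back): payoffs 49, 37 → best response X.
Player II against (Down, Front): payoffs 82, 76 → best response X.
Player II against (Down, Back): payoffs 23, 19 → best response X.
Player III against (Up, X): payoffs 67, 50 → best response Front.
Player III against (Up, Y): payoffs 65, 50 → best response Front.
Player III against (Down, X): payoffs 88, 17 → best response Front.
Player III against (Down, Y): payoffs 60, 61 → best response Back.
Mutual best responses: (Down, X, Front).

The unique pure-strategy Nash equilibrium is (Down, X, Front).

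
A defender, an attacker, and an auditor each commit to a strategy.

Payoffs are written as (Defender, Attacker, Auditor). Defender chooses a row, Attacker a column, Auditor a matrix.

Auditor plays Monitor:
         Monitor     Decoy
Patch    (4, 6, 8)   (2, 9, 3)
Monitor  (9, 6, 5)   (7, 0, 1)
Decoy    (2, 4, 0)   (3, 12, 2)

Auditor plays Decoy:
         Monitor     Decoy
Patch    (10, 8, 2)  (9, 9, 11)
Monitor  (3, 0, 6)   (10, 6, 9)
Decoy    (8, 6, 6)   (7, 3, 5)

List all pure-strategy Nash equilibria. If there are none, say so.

Check each profile: it is a Nash equilibrium iff no player can strictly gain by switching unilaterally.
(Patch, Monitor, Monitor): Defender can switch to Monitor (4 → 9). Not NE.
(Patch, Monitor, Decoy): Attacker can switch to Decoy (8 → 9). Not NE.
(Patch, Decoy, Monitor): Defender can switch to Monitor (2 → 7). Not NE.
(Patch, Decoy, Decoy): Defender can switch to Monitor (9 → 10). Not NE.
(Monitor, Monitor, Monitor): Auditor can switch to Decoy (5 → 6). Not NE.
(Monitor, Monitor, Decoy): Defender can switch to Patch (3 → 10). Not NE.
(Monitor, Decoy, Monitor): Attacker can switch to Monitor (0 → 6). Not NE.
(Monitor, Decoy, Decoy): Defender gets 10, best alternative 9; Attacker gets 6, best alternative 0; Auditor gets 9, best alternative 1. No profitable deviation — NE.
(Decoy, Monitor, Monitor): Defender can switch to Patch (2 → 4). Not NE.
(Decoy, Monitor, Decoy): Defender can switch to Patch (8 → 10). Not NE.
(Decoy, Decoy, Monitor): Defender can switch to Monitor (3 → 7). Not NE.
(The remaining 1 profile has a profitable deviation by the same check.)

Pure NE: (Monitor, Decoy, Decoy)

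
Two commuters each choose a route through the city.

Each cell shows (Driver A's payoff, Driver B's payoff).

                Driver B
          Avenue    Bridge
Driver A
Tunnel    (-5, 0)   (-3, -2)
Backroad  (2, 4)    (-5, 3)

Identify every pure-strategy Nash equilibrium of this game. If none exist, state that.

(Backroad, Avenue)

Driver A against Avenue: payoffs -5, 2 → best response Backroad.
Driver A against Bridge: payoffs -3, -5 → best response Tunnel.
Driver B against Tunnel: payoffs 0, -2 → best response Avenue.
Driver B against Backroad: payoffs 4, 3 → best response Avenue.
Mutual best responses: (Backroad, Avenue).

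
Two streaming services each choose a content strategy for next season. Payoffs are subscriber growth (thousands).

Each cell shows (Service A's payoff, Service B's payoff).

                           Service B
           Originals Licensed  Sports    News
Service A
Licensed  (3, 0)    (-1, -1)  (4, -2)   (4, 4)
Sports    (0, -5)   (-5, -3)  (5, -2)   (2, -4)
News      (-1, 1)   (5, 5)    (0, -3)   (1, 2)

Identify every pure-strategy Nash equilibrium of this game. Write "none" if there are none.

Pure-strategy Nash equilibria: (Licensed, News); (Sports, Sports); (News, Licensed)

Check each profile: it is a Nash equilibrium iff no player can strictly gain by switching unilaterally.
(Licensed, Originals): Service B can switch to News (0 → 4). Not NE.
(Licensed, Licensed): Service A can switch to News (-1 → 5). Not NE.
(Licensed, Sports): Service A can switch to Sports (4 → 5). Not NE.
(Licensed, News): Service A gets 4, best alternative 2; Service B gets 4, best alternative 0. No profitable deviation — NE.
(Sports, Originals): Service A can switch to Licensed (0 → 3). Not NE.
(Sports, Licensed): Service A can switch to Licensed (-5 → -1). Not NE.
(Sports, Sports): Service A gets 5, best alternative 4; Service B gets -2, best alternative -3. No profitable deviation — NE.
(Sports, News): Service A can switch to Licensed (2 → 4). Not NE.
(News, Originals): Service A can switch to Licensed (-1 → 3). Not NE.
(News, Licensed): Service A gets 5, best alternative -1; Service B gets 5, best alternative 2. No profitable deviation — NE.
(News, Sports): Service A can switch to Licensed (0 → 4). Not NE.
(News, News): Service A can switch to Licensed (1 → 4). Not NE.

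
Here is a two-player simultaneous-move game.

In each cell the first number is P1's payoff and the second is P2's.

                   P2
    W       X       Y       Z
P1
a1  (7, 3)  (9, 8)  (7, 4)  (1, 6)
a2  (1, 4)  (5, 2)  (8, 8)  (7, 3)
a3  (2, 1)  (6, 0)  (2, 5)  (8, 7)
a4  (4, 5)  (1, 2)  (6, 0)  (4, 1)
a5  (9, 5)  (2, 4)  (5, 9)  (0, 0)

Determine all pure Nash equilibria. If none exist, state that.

The pure Nash equilibria are (a1, X) and (a2, Y) and (a3, Z).

P1 against W: payoffs 7, 1, 2, 4, 9 → best response a5.
P1 against X: payoffs 9, 5, 6, 1, 2 → best response a1.
P1 against Y: payoffs 7, 8, 2, 6, 5 → best response a2.
P1 against Z: payoffs 1, 7, 8, 4, 0 → best response a3.
P2 against a1: payoffs 3, 8, 4, 6 → best response X.
P2 against a2: payoffs 4, 2, 8, 3 → best response Y.
P2 against a3: payoffs 1, 0, 5, 7 → best response Z.
P2 against a4: payoffs 5, 2, 0, 1 → best response W.
P2 against a5: payoffs 5, 4, 9, 0 → best response Y.
Mutual best responses: (a1, X); (a2, Y); (a3, Z).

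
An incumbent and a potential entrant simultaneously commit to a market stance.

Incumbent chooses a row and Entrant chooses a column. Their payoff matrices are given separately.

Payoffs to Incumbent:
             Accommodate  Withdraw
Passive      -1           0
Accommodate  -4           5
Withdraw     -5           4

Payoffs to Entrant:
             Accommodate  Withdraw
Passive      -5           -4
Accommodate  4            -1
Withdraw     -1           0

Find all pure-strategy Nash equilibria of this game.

This game has no pure Nash equilibrium.

Check each profile: it is a Nash equilibrium iff no player can strictly gain by switching unilaterally.
(Passive, Accommodate): Entrant can switch to Withdraw (-5 → -4). Not NE.
(Passive, Withdraw): Incumbent can switch to Accommodate (0 → 5). Not NE.
(Accommodate, Accommodate): Incumbent can switch to Passive (-4 → -1). Not NE.
(Accommodate, Withdraw): Entrant can switch to Accommodate (-1 → 4). Not NE.
(Withdraw, Accommodate): Incumbent can switch to Passive (-5 → -1). Not NE.
(Withdraw, Withdraw): Incumbent can switch to Accommodate (4 → 5). Not NE.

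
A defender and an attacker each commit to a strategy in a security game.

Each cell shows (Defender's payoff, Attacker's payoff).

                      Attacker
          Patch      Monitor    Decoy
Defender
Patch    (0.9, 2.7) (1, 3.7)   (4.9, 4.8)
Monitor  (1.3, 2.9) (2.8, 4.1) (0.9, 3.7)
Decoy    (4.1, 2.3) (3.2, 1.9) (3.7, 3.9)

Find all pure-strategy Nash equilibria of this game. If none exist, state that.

Defender against Patch: payoffs 0.9, 1.3, 4.1 → best response Decoy.
Defender against Monitor: payoffs 1, 2.8, 3.2 → best response Decoy.
Defender against Decoy: payoffs 4.9, 0.9, 3.7 → best response Patch.
Attacker against Patch: payoffs 2.7, 3.7, 4.8 → best response Decoy.
Attacker against Monitor: payoffs 2.9, 4.1, 3.7 → best response Monitor.
Attacker against Decoy: payoffs 2.3, 1.9, 3.9 → best response Decoy.
Mutual best responses: (Patch, Decoy).

(Patch, Decoy)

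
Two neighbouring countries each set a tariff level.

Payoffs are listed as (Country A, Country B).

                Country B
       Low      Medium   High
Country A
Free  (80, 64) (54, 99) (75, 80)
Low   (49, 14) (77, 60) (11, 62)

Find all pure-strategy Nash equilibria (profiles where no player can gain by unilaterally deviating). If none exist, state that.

No pure-strategy Nash equilibrium.

Country A against Low: payoffs 80, 49 → best response Free.
Country A against Medium: payoffs 54, 77 → best response Low.
Country A against High: payoffs 75, 11 → best response Free.
Country B against Free: payoffs 64, 99, 80 → best response Medium.
Country B against Low: payoffs 14, 60, 62 → best response High.
No profile is a mutual best response for all players.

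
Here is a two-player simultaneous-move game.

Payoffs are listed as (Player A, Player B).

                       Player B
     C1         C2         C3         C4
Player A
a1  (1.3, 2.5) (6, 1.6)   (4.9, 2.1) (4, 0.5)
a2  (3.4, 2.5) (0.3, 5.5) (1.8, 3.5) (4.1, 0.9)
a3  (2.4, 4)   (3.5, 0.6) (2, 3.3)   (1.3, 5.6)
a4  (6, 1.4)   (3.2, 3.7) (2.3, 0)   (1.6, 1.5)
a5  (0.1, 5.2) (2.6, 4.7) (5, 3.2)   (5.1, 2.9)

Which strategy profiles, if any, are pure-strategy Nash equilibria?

none

Player A against C1: payoffs 1.3, 3.4, 2.4, 6, 0.1 → best response a4.
Player A against C2: payoffs 6, 0.3, 3.5, 3.2, 2.6 → best response a1.
Player A against C3: payoffs 4.9, 1.8, 2, 2.3, 5 → best response a5.
Player A against C4: payoffs 4, 4.1, 1.3, 1.6, 5.1 → best response a5.
Player B against a1: payoffs 2.5, 1.6, 2.1, 0.5 → best response C1.
Player B against a2: payoffs 2.5, 5.5, 3.5, 0.9 → best response C2.
Player B against a3: payoffs 4, 0.6, 3.3, 5.6 → best response C4.
Player B against a4: payoffs 1.4, 3.7, 0, 1.5 → best response C2.
Player B against a5: payoffs 5.2, 4.7, 3.2, 2.9 → best response C1.
No profile is a mutual best response for all players.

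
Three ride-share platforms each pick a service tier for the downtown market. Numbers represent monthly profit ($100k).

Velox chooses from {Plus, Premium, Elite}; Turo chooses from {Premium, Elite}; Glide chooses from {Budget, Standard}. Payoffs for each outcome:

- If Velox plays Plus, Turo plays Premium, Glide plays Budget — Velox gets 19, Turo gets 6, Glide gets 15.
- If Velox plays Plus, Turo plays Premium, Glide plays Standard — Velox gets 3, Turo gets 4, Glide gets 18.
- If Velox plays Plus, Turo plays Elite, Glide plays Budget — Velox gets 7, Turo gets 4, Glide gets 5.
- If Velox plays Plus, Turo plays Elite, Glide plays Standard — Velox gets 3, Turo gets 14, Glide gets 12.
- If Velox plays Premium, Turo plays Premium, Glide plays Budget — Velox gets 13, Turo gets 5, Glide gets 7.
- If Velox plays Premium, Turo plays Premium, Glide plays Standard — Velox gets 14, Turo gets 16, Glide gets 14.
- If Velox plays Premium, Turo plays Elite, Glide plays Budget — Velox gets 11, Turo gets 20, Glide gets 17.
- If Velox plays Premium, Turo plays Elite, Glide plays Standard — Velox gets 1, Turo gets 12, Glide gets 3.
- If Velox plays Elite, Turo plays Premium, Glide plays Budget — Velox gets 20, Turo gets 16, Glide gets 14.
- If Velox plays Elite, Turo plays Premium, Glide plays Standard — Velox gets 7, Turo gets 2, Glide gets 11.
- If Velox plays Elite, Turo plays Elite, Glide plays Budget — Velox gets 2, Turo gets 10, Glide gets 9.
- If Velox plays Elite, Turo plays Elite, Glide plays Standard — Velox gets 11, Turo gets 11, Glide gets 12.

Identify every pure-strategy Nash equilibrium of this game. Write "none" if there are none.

(Premium, Premium, Standard); (Premium, Elite, Budget); (Elite, Premium, Budget); (Elite, Elite, Standard)

(Plus, Premium, Budget): Velox can switch to Elite (19 → 20). Not NE.
(Plus, Premium, Standard): Velox can switch to Premium (3 → 14). Not NE.
(Plus, Elite, Budget): Velox can switch to Premium (7 → 11). Not NE.
(Plus, Elite, Standard): Velox can switch to Elite (3 → 11). Not NE.
(Premium, Premium, Budget): Velox can switch to Plus (13 → 19). Not NE.
(Premium, Premium, Standard): Velox gets 14, best alternative 7; Turo gets 16, best alternative 12; Glide gets 14, best alternative 7. No profitable deviation — NE.
(Premium, Elite, Budget): Velox gets 11, best alternative 7; Turo gets 20, best alternative 5; Glide gets 17, best alternative 3. No profitable deviation — NE.
(Premium, Elite, Standard): Velox can switch to Plus (1 → 3). Not NE.
(Elite, Premium, Budget): Velox gets 20, best alternative 19; Turo gets 16, best alternative 10; Glide gets 14, best alternative 11. No profitable deviation — NE.
(Elite, Premium, Standard): Velox can switch to Premium (7 → 14). Not NE.
(Elite, Elite, Budget): Velox can switch to Plus (2 → 7). Not NE.
(Elite, Elite, Standard): Velox gets 11, best alternative 3; Turo gets 11, best alternative 2; Glide gets 12, best alternative 9. No profitable deviation — NE.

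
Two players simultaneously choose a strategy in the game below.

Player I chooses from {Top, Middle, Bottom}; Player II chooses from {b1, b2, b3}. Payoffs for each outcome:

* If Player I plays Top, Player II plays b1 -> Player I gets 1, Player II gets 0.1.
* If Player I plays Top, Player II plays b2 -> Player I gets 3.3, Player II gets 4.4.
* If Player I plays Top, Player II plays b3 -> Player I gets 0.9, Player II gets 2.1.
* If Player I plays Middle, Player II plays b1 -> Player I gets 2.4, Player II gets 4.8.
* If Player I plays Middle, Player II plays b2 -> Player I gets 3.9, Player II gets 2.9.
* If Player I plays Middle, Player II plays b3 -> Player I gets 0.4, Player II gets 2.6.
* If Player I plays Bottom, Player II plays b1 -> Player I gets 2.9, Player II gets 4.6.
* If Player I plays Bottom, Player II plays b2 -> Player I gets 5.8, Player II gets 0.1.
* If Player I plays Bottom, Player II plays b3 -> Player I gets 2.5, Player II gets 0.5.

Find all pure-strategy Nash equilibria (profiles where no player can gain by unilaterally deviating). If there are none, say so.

(Top, b1): Player I can switch to Middle (1 → 2.4). Not NE.
(Top, b2): Player I can switch to Middle (3.3 → 3.9). Not NE.
(Top, b3): Player I can switch to Bottom (0.9 → 2.5). Not NE.
(Middle, b1): Player I can switch to Bottom (2.4 → 2.9). Not NE.
(Middle, b2): Player I can switch to Bottom (3.9 → 5.8). Not NE.
(Middle, b3): Player I can switch to Top (0.4 → 0.9). Not NE.
(Bottom, b1): Player I gets 2.9, best alternative 2.4; Player II gets 4.6, best alternative 0.5. No profitable deviation — NE.
(Bottom, b2): Player II can switch to b1 (0.1 → 4.6). Not NE.
(Bottom, b3): Player II can switch to b1 (0.5 → 4.6). Not NE.

The unique pure-strategy Nash equilibrium is (Bottom, b1).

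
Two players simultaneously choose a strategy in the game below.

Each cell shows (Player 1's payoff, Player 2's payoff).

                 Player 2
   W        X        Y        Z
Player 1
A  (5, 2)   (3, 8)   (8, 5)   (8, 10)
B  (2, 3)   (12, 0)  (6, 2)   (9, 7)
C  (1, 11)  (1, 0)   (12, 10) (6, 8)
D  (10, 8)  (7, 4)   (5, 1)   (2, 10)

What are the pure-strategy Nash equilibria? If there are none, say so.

Pure NE: (B, Z)

Player 1 against W: payoffs 5, 2, 1, 10 → best response D.
Player 1 against X: payoffs 3, 12, 1, 7 → best response B.
Player 1 against Y: payoffs 8, 6, 12, 5 → best response C.
Player 1 against Z: payoffs 8, 9, 6, 2 → best response B.
Player 2 against A: payoffs 2, 8, 5, 10 → best response Z.
Player 2 against B: payoffs 3, 0, 2, 7 → best response Z.
Player 2 against C: payoffs 11, 0, 10, 8 → best response W.
Player 2 against D: payoffs 8, 4, 1, 10 → best response Z.
Mutual best responses: (B, Z).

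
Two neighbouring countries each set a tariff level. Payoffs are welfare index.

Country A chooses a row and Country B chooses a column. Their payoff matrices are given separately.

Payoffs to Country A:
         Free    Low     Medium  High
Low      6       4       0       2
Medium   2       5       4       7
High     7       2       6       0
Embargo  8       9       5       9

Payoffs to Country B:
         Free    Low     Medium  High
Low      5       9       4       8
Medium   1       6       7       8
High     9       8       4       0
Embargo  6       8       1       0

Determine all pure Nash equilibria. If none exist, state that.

Country A against Free: payoffs 6, 2, 7, 8 → best response Embargo.
Country A against Low: payoffs 4, 5, 2, 9 → best response Embargo.
Country A against Medium: payoffs 0, 4, 6, 5 → best response High.
Country A against High: payoffs 2, 7, 0, 9 → best response Embargo.
Country B against Low: payoffs 5, 9, 4, 8 → best response Low.
Country B against Medium: payoffs 1, 6, 7, 8 → best response High.
Country B against High: payoffs 9, 8, 4, 0 → best response Free.
Country B against Embargo: payoffs 6, 8, 1, 0 → best response Low.
Mutual best responses: (Embargo, Low).

Pure NE: (Embargo, Low)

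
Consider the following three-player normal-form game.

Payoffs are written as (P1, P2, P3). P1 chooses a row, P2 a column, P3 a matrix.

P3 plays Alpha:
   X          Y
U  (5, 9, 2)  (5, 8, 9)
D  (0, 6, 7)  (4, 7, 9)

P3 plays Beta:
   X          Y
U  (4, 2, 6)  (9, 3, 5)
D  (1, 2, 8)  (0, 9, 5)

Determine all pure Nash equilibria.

none

(U, X, Alpha): P3 can switch to Beta (2 → 6). Not NE.
(U, X, Beta): P2 can switch to Y (2 → 3). Not NE.
(U, Y, Alpha): P2 can switch to X (8 → 9). Not NE.
(U, Y, Beta): P3 can switch to Alpha (5 → 9). Not NE.
(D, X, Alpha): P1 can switch to U (0 → 5). Not NE.
(D, X, Beta): P1 can switch to U (1 → 4). Not NE.
(The remaining 2 profiles each have a profitable deviation by the same check.)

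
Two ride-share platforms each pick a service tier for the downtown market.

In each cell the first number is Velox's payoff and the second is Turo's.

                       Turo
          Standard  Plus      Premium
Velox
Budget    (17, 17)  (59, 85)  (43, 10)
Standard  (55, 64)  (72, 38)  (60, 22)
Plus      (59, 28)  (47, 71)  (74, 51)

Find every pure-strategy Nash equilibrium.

Velox against Standard: payoffs 17, 55, 59 → best response Plus.
Velox against Plus: payoffs 59, 72, 47 → best response Standard.
Velox against Premium: payoffs 43, 60, 74 → best response Plus.
Turo against Budget: payoffs 17, 85, 10 → best response Plus.
Turo against Standard: payoffs 64, 38, 22 → best response Standard.
Turo against Plus: payoffs 28, 71, 51 → best response Plus.
No profile is a mutual best response for all players.

none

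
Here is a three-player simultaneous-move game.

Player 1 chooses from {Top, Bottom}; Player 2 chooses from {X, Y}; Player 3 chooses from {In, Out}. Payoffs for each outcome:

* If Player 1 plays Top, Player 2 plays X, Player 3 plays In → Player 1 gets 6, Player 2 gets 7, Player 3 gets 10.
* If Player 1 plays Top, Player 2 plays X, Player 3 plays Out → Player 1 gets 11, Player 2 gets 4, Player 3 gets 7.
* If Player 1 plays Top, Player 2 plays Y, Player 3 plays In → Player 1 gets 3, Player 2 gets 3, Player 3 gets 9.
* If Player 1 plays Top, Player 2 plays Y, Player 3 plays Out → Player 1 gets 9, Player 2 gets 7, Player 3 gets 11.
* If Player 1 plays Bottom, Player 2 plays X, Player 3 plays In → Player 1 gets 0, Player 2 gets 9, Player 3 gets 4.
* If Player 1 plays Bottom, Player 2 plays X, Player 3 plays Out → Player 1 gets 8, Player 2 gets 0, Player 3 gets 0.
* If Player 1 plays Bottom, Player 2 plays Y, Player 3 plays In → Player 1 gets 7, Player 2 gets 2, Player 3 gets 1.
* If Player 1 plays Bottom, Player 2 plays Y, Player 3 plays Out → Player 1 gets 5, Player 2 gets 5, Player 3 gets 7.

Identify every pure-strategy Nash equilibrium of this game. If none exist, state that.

The pure Nash equilibria are (Top, X, In) and (Top, Y, Out).

(Top, X, In): Player 1 gets 6, best alternative 0; Player 2 gets 7, best alternative 3; Player 3 gets 10, best alternative 7. No profitable deviation — NE.
(Top, X, Out): Player 2 can switch to Y (4 → 7). Not NE.
(Top, Y, In): Player 1 can switch to Bottom (3 → 7). Not NE.
(Top, Y, Out): Player 1 gets 9, best alternative 5; Player 2 gets 7, best alternative 4; Player 3 gets 11, best alternative 9. No profitable deviation — NE.
(Bottom, X, In): Player 1 can switch to Top (0 → 6). Not NE.
(Bottom, X, Out): Player 1 can switch to Top (8 → 11). Not NE.
(Bottom, Y, In): Player 2 can switch to X (2 → 9). Not NE.
(Bottom, Y, Out): Player 1 can switch to Top (5 → 9). Not NE.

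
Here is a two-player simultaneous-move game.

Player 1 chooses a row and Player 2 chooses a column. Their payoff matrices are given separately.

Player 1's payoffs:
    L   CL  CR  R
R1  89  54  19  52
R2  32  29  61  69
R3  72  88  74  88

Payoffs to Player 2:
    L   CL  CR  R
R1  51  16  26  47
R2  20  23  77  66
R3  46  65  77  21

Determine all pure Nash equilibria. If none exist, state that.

The pure Nash equilibria are (R1, L), (R3, CR).

Player 1 against L: payoffs 89, 32, 72 → best response R1.
Player 1 against CL: payoffs 54, 29, 88 → best response R3.
Player 1 against CR: payoffs 19, 61, 74 → best response R3.
Player 1 against R: payoffs 52, 69, 88 → best response R3.
Player 2 against R1: payoffs 51, 16, 26, 47 → best response L.
Player 2 against R2: payoffs 20, 23, 77, 66 → best response CR.
Player 2 against R3: payoffs 46, 65, 77, 21 → best response CR.
Mutual best responses: (R1, L); (R3, CR).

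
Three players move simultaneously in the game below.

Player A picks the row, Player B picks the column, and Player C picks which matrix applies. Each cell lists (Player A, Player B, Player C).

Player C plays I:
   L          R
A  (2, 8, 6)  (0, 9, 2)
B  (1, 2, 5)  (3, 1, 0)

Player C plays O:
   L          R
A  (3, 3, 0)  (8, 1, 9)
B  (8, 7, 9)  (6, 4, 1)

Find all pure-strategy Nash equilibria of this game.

(B, L, O)

Player A against (L, I): payoffs 2, 1 → best response A.
Player A against (L, O): payoffs 3, 8 → best response B.
Player A against (R, I): payoffs 0, 3 → best response B.
Player A against (R, O): payoffs 8, 6 → best response A.
Player B against (A, I): payoffs 8, 9 → best response R.
Player B against (A, O): payoffs 3, 1 → best response L.
Player B against (B, I): payoffs 2, 1 → best response L.
Player B against (B, O): payoffs 7, 4 → best response L.
Player C against (A, L): payoffs 6, 0 → best response I.
Player C against (A, R): payoffs 2, 9 → best response O.
Player C against (B, L): payoffs 5, 9 → best response O.
Player C against (B, R): payoffs 0, 1 → best response O.
Mutual best responses: (B, L, O).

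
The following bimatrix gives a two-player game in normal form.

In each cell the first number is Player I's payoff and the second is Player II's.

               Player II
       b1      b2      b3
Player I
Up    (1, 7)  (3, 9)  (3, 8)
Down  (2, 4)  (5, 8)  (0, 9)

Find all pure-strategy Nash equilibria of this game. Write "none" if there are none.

This game has no pure Nash equilibrium.

Player I against b1: payoffs 1, 2 → best response Down.
Player I against b2: payoffs 3, 5 → best response Down.
Player I against b3: payoffs 3, 0 → best response Up.
Player II against Up: payoffs 7, 9, 8 → best response b2.
Player II against Down: payoffs 4, 8, 9 → best response b3.
No profile is a mutual best response for all players.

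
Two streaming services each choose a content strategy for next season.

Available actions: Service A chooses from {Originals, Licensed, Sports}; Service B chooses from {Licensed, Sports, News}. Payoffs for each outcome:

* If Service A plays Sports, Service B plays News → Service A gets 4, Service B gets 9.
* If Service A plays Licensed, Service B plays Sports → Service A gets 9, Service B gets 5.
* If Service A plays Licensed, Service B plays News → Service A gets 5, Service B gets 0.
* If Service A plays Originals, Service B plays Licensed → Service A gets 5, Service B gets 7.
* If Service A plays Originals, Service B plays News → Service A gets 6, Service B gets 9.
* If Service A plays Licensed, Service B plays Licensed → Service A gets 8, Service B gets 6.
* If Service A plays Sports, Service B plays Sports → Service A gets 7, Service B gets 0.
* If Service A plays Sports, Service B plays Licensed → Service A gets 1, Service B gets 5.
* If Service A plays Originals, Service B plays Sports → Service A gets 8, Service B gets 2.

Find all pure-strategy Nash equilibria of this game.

Service A against Licensed: payoffs 5, 8, 1 → best response Licensed.
Service A against Sports: payoffs 8, 9, 7 → best response Licensed.
Service A against News: payoffs 6, 5, 4 → best response Originals.
Service B against Originals: payoffs 7, 2, 9 → best response News.
Service B against Licensed: payoffs 6, 5, 0 → best response Licensed.
Service B against Sports: payoffs 5, 0, 9 → best response News.
Mutual best responses: (Originals, News); (Licensed, Licensed).

The pure Nash equilibria are (Originals, News), (Licensed, Licensed).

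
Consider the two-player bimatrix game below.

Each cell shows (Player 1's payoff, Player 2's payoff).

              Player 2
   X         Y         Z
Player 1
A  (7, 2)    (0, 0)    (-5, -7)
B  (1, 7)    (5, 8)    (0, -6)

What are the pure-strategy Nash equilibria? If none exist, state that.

(A, X) and (B, Y)

(A, X): Player 1 gets 7, best alternative 1; Player 2 gets 2, best alternative 0. No profitable deviation — NE.
(A, Y): Player 1 can switch to B (0 → 5). Not NE.
(A, Z): Player 1 can switch to B (-5 → 0). Not NE.
(B, X): Player 1 can switch to A (1 → 7). Not NE.
(B, Y): Player 1 gets 5, best alternative 0; Player 2 gets 8, best alternative 7. No profitable deviation — NE.
(B, Z): Player 2 can switch to X (-6 → 7). Not NE.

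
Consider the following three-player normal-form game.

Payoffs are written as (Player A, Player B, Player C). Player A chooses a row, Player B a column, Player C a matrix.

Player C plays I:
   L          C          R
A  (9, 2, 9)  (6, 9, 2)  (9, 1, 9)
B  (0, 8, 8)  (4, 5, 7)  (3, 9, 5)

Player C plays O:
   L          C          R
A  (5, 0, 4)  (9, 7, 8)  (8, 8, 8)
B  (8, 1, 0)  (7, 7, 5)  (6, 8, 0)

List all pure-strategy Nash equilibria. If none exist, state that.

There is no pure-strategy Nash equilibrium.

For each player, find the best response to each opponent profile; mutual best responses are the pure NE.
Player A against (L, I): payoffs 9, 0 → best response A.
Player A against (L, O): payoffs 5, 8 → best response B.
Player A against (C, I): payoffs 6, 4 → best response A.
Player A against (C, O): payoffs 9, 7 → best response A.
Player A against (R, I): payoffs 9, 3 → best response A.
Player A against (R, O): payoffs 8, 6 → best response A.
Player B against (A, I): payoffs 2, 9, 1 → best response C.
Player B against (A, O): payoffs 0, 7, 8 → best response R.
Player B against (B, I): payoffs 8, 5, 9 → best response R.
Player B against (B, O): payoffs 1, 7, 8 → best response R.
Player C against (A, L): payoffs 9, 4 → best response I.
Player C against (A, C): payoffs 2, 8 → best response O.
Player C against (A, R): payoffs 9, 8 → best response I.
Player C against (B, L): payoffs 8, 0 → best response I.
Player C against (B, C): payoffs 7, 5 → best response I.
Player C against (B, R): payoffs 5, 0 → best response I.
No profile is a mutual best response for all players.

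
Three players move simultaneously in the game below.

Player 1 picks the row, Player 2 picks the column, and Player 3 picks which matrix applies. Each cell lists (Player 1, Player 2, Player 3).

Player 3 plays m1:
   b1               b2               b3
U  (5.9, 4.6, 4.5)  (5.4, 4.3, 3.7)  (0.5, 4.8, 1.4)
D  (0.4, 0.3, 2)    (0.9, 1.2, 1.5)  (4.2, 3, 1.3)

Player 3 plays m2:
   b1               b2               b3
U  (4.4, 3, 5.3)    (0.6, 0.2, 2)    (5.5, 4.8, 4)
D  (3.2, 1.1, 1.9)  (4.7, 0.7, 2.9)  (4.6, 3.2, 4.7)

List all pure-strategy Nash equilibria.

Pure NE: (U, b3, m2)

Mark each player's best response to every combination of opponents' strategies; a profile where every player is best-responding is a pure Nash equilibrium.
Player 1 against (b1, m1): payoffs 5.9, 0.4 → best response U.
Player 1 against (b1, m2): payoffs 4.4, 3.2 → best response U.
Player 1 against (b2, m1): payoffs 5.4, 0.9 → best response U.
Player 1 against (b2, m2): payoffs 0.6, 4.7 → best response D.
Player 1 against (b3, m1): payoffs 0.5, 4.2 → best response D.
Player 1 against (b3, m2): payoffs 5.5, 4.6 → best response U.
Player 2 against (U, m1): payoffs 4.6, 4.3, 4.8 → best response b3.
Player 2 against (U, m2): payoffs 3, 0.2, 4.8 → best response b3.
Player 2 against (D, m1): payoffs 0.3, 1.2, 3 → best response b3.
Player 2 against (D, m2): payoffs 1.1, 0.7, 3.2 → best response b3.
Player 3 against (U, b1): payoffs 4.5, 5.3 → best response m2.
Player 3 against (U, b2): payoffs 3.7, 2 → best response m1.
Player 3 against (U, b3): payoffs 1.4, 4 → best response m2.
Player 3 against (D, b1): payoffs 2, 1.9 → best response m1.
Player 3 against (D, b2): payoffs 1.5, 2.9 → best response m2.
Player 3 against (D, b3): payoffs 1.3, 4.7 → best response m2.
Mutual best responses: (U, b3, m2).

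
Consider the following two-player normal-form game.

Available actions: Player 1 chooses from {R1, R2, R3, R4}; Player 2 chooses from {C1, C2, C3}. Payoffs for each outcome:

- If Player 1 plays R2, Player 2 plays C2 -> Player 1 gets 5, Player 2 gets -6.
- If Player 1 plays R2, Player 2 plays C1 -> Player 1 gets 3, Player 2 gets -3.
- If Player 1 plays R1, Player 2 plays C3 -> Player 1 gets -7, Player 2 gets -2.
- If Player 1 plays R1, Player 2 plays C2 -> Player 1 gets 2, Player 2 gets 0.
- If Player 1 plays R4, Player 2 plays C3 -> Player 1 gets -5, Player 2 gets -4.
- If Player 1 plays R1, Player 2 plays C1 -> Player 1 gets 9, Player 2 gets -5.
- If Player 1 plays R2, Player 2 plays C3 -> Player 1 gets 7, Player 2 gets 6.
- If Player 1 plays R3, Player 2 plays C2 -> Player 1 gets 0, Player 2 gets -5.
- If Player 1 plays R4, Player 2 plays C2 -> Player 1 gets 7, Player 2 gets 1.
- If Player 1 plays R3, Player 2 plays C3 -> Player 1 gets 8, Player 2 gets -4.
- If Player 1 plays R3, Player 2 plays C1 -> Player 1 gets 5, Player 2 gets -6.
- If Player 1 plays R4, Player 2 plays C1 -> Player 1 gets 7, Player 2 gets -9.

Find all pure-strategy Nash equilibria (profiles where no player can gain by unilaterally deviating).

The pure Nash equilibria are (R3, C3), (R4, C2).

Mark each player's best response to every combination of opponents' strategies; a profile where every player is best-responding is a pure Nash equilibrium.
Player 1 against C1: payoffs 9, 3, 5, 7 → best response R1.
Player 1 against C2: payoffs 2, 5, 0, 7 → best response R4.
Player 1 against C3: payoffs -7, 7, 8, -5 → best response R3.
Player 2 against R1: payoffs -5, 0, -2 → best response C2.
Player 2 against R2: payoffs -3, -6, 6 → best response C3.
Player 2 against R3: payoffs -6, -5, -4 → best response C3.
Player 2 against R4: payoffs -9, 1, -4 → best response C2.
Mutual best responses: (R3, C3); (R4, C2).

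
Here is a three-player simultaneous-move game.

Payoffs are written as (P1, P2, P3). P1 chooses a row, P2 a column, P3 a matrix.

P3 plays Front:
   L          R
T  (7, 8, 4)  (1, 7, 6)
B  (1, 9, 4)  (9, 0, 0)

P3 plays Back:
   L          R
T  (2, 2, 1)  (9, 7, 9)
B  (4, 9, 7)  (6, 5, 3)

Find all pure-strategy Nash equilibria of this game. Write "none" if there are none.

(T, L, Front): P1 gets 7, best alternative 1; P2 gets 8, best alternative 7; P3 gets 4, best alternative 1. No profitable deviation — NE.
(T, L, Back): P1 can switch to B (2 → 4). Not NE.
(T, R, Front): P1 can switch to B (1 → 9). Not NE.
(T, R, Back): P1 gets 9, best alternative 6; P2 gets 7, best alternative 2; P3 gets 9, best alternative 6. No profitable deviation — NE.
(B, L, Front): P1 can switch to T (1 → 7). Not NE.
(B, L, Back): P1 gets 4, best alternative 2; P2 gets 9, best alternative 5; P3 gets 7, best alternative 4. No profitable deviation — NE.
(B, R, Front): P2 can switch to L (0 → 9). Not NE.
(B, R, Back): P1 can switch to T (6 → 9). Not NE.

Pure-strategy Nash equilibria: (T, L, Front), (T, R, Back), (B, L, Back)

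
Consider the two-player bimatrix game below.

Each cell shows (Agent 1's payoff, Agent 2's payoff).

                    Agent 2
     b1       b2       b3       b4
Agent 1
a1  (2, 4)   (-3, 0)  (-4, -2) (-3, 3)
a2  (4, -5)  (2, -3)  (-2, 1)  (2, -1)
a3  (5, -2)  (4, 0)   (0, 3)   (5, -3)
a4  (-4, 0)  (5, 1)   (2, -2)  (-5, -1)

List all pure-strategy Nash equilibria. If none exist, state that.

Agent 1 against b1: payoffs 2, 4, 5, -4 → best response a3.
Agent 1 against b2: payoffs -3, 2, 4, 5 → best response a4.
Agent 1 against b3: payoffs -4, -2, 0, 2 → best response a4.
Agent 1 against b4: payoffs -3, 2, 5, -5 → best response a3.
Agent 2 against a1: payoffs 4, 0, -2, 3 → best response b1.
Agent 2 against a2: payoffs -5, -3, 1, -1 → best response b3.
Agent 2 against a3: payoffs -2, 0, 3, -3 → best response b3.
Agent 2 against a4: payoffs 0, 1, -2, -1 → best response b2.
Mutual best responses: (a4, b2).

(a4, b2)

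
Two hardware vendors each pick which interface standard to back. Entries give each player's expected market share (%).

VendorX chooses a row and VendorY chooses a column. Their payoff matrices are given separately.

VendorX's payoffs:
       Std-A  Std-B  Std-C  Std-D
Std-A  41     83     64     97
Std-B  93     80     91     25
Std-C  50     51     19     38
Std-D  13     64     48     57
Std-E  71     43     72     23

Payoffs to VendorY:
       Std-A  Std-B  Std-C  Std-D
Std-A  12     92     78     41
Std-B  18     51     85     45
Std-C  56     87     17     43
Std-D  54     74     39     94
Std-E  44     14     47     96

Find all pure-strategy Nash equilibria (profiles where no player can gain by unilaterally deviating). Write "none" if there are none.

For each player, find the best response to each opponent profile; mutual best responses are the pure NE.
VendorX against Std-A: payoffs 41, 93, 50, 13, 71 → best response Std-B.
VendorX against Std-B: payoffs 83, 80, 51, 64, 43 → best response Std-A.
VendorX against Std-C: payoffs 64, 91, 19, 48, 72 → best response Std-B.
VendorX against Std-D: payoffs 97, 25, 38, 57, 23 → best response Std-A.
VendorY against Std-A: payoffs 12, 92, 78, 41 → best response Std-B.
VendorY against Std-B: payoffs 18, 51, 85, 45 → best response Std-C.
VendorY against Std-C: payoffs 56, 87, 17, 43 → best response Std-B.
VendorY against Std-D: payoffs 54, 74, 39, 94 → best response Std-D.
VendorY against Std-E: payoffs 44, 14, 47, 96 → best response Std-D.
Mutual best responses: (Std-A, Std-B); (Std-B, Std-C).

(Std-A, Std-B); (Std-B, Std-C)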